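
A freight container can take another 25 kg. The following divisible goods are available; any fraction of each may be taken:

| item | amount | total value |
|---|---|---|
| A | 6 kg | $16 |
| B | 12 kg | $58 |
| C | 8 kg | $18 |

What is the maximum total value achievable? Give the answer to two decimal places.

Take in order of value per unit:
- B (58/12 per unit): all 12 → value 58, running total 58.00
- A (16/6 per unit): all 6 → value 16, running total 74.00
- C (18/8 per unit): 7 of 8 → value 7×18/8 = 15.7500, running total 89.75
Total 89.75.

89.75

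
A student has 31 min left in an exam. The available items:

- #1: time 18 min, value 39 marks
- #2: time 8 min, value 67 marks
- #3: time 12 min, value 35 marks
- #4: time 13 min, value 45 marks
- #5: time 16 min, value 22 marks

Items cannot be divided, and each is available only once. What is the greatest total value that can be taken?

112 marks

Check high-value combinations within 31 min:
- #2+#4: time 8+13=21, value 67+45=112
- #1+#2: time 18+8=26, value 39+67=106
- #2+#3: time 8+12=20, value 67+35=102
Best: 112 marks.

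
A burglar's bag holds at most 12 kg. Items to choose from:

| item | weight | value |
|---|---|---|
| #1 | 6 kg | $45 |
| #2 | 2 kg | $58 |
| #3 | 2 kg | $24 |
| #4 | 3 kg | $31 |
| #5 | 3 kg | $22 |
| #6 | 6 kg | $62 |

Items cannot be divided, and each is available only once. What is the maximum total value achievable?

$151

Check high-value combinations within 12 kg:
- #2+#4+#6: weight 2+3+6=11, value 58+31+62=151
- #2+#3+#6: weight 2+2+6=10, value 58+24+62=144
- #2+#5+#6: weight 2+3+6=11, value 58+22+62=142
- #2+#3+#4+#5: weight 2+2+3+3=10, value 58+24+31+22=135
Best: $151.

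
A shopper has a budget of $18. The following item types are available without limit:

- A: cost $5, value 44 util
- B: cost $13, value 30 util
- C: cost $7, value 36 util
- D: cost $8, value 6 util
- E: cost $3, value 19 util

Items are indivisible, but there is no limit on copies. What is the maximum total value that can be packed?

Best value-per-unit is A at 44/5; filling with it alone gives 3×44 = 132.
Optimal mix: 3×A + 1×E → cost 18, value 151.

151 util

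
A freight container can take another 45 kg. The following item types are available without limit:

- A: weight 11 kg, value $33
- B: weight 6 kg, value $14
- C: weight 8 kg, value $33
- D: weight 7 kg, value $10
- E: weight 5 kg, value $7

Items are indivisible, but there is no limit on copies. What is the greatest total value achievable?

$172

Best value-per-unit is C at 33/8; filling with it alone gives 5×33 = 165.
Optimal mix: 5×C + 1×E → weight 45, value 172.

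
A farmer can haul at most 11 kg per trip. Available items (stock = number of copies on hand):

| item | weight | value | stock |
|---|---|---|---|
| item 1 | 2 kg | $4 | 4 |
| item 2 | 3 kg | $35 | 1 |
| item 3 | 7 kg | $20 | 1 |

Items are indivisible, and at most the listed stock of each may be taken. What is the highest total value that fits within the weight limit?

$55

Best selections within weight 11 and stock limits:
- 1×item 2 + 1×item 3: weight 10, value 55
- 4×item 1 + 1×item 2: weight 11, value 51
- 3×item 1 + 1×item 2: weight 9, value 47
Best: $55.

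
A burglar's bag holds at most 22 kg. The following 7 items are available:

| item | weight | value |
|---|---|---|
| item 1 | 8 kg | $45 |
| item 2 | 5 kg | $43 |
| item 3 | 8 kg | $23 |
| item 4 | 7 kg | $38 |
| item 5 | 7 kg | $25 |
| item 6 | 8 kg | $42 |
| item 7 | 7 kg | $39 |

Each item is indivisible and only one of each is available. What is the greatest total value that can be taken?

Check high-value combinations within 22 kg:
- item 1+item 2+item 6: weight 8+5+8=21, value 45+43+42=130
- item 1+item 2+item 7: weight 8+5+7=20, value 45+43+39=127
- item 1+item 2+item 4: weight 8+5+7=20, value 45+43+38=126
Best: $130.

$130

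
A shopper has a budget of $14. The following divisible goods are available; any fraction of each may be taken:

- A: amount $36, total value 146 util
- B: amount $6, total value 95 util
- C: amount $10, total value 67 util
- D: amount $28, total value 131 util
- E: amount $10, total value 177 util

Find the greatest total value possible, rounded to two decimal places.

Take in order of value per unit:
- E (177/10 per unit): all 10 → value 177, running total 177.00
- B (95/6 per unit): 4 of 6 → value 4×95/6 = 63.3333, running total 240.33
Total 240.33.

240.33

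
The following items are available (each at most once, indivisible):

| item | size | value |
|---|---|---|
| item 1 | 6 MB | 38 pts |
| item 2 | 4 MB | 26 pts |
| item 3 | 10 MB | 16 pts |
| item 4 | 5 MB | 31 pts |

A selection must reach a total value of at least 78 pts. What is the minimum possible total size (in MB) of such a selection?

Subsets with value ≥ 78, sorted by total size:
- item 1+item 2+item 4: size 15, value 95
- item 1+item 2+item 3: size 20, value 80
- item 1+item 3+item 4: size 21, value 85
Minimum size: 15 MB.

15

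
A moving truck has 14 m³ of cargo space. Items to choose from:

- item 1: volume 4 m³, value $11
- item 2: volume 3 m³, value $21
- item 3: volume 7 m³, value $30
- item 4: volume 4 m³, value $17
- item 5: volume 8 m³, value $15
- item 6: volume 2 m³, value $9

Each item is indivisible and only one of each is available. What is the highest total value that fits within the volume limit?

$68

Check high-value combinations within 14 m³:
- item 2+item 3+item 4: volume 3+7+4=14, value 21+30+17=68
- item 1+item 2+item 3: volume 4+3+7=14, value 11+21+30=62
- item 2+item 3+item 6: volume 3+7+2=12, value 21+30+9=60
- item 1+item 2+item 4+item 6: volume 4+3+4+2=13, value 11+21+17+9=58
Best: $68.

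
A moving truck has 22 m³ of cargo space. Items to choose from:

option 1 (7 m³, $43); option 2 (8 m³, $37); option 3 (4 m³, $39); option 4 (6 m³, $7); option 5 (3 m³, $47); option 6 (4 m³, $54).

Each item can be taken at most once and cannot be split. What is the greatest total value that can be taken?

Check high-value combinations within 22 m³:
- option 1+option 3+option 5+option 6: volume 7+4+3+4=18, value 43+39+47+54=183
- option 1+option 2+option 5+option 6: volume 7+8+3+4=22, value 43+37+47+54=181
- option 2+option 3+option 5+option 6: volume 8+4+3+4=19, value 37+39+47+54=177
- option 1+option 2+option 3+option 5: volume 7+8+4+3=22, value 43+37+39+47=166
Best: $183.

$183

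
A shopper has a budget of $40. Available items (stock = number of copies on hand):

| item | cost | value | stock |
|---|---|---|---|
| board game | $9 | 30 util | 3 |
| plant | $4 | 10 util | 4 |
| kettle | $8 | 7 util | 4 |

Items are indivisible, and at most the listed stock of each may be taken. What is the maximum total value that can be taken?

120 util

Top feasible selections:
- 3×board game + 3×plant: cost 39, value 120
- 3×board game + 2×plant: cost 35, value 110
Best: 120 util.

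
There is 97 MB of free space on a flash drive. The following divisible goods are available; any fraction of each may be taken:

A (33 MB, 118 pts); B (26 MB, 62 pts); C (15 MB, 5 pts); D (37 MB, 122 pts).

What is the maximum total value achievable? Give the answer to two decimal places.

Take in order of value per unit:
- A (118/33 per unit): all 33 → value 118, running total 118.00
- D (122/37 per unit): all 37 → value 122, running total 240.00
- B (62/26 per unit): all 26 → value 62, running total 302.00
- C (5/15 per unit): 1 of 15 → value 1×5/15 = 0.3333, running total 302.33
Total 302.33.

302.33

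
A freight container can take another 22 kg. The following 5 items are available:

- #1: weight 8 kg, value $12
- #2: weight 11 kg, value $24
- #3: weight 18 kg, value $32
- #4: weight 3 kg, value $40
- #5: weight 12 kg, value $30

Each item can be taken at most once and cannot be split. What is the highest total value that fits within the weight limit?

Check high-value combinations within 22 kg:
- #1+#2+#4: weight 8+11+3=22, value 12+24+40=76
- #3+#4: weight 18+3=21, value 32+40=72
- #4+#5: weight 3+12=15, value 40+30=70
- #2+#4: weight 11+3=14, value 24+40=64
Best: $76.

$76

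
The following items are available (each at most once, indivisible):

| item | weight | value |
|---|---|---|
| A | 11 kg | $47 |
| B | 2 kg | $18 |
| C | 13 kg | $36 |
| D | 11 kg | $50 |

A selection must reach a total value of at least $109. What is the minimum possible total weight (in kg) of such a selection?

Subsets with value ≥ 109, sorted by total weight:
- A+B+D: weight 24, value 115
- A+C+D: weight 35, value 133
- A+B+C+D: weight 37, value 151
Minimum weight: 24 kg.

24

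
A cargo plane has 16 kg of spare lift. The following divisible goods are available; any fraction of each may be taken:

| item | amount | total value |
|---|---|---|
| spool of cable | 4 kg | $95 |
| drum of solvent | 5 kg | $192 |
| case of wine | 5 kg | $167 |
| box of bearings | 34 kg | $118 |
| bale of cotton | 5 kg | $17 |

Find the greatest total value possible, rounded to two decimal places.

Take in order of value per unit:
- drum of solvent (192/5 per unit): all 5 → value 192, running total 192.00
- case of wine (167/5 per unit): all 5 → value 167, running total 359.00
- spool of cable (95/4 per unit): all 4 → value 95, running total 454.00
- box of bearings (118/34 per unit): 2 of 34 → value 2×118/34 = 6.9412, running total 460.94
Total 460.94.

460.94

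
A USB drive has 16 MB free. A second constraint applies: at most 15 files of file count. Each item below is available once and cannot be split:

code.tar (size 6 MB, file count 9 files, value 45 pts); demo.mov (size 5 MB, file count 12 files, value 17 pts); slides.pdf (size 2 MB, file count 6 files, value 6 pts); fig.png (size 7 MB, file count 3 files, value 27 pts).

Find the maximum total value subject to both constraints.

72 pts

Feasible sets respecting both limits:
- code.tar+fig.png: size 13, file count 12, value 72
- code.tar+slides.pdf: size 8, file count 15, value 51
- code.tar: size 6, file count 9, value 45
Best: 72 pts.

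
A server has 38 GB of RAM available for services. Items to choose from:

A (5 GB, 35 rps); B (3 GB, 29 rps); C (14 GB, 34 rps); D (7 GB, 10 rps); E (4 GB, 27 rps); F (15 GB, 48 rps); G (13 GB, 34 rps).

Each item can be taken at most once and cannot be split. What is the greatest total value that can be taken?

Check high-value combinations within 38 GB:
- A+B+D+E+F: memory 5+3+7+4+15=34, value 35+29+10+27+48=149
- A+B+F+G: memory 5+3+15+13=36, value 35+29+48+34=146
- A+B+C+F: memory 5+3+14+15=37, value 35+29+34+48=146
- A+E+F+G: memory 5+4+15+13=37, value 35+27+48+34=144
- A+C+E+F: memory 5+14+4+15=38, value 35+34+27+48=144
Best: 149 rps.

149 rps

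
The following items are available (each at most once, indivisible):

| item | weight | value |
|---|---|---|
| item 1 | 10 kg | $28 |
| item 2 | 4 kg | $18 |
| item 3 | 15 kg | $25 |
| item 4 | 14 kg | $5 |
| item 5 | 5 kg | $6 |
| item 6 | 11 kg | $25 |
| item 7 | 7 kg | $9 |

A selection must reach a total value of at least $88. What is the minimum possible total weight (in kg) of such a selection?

40

Subsets with value ≥ 88, sorted by total weight:
- item 1+item 2+item 3+item 6: weight 40, value 96
- item 1+item 2+item 3+item 5+item 6: weight 45, value 102
- item 1+item 2+item 3+item 6+item 7: weight 47, value 105
Minimum weight: 40 kg.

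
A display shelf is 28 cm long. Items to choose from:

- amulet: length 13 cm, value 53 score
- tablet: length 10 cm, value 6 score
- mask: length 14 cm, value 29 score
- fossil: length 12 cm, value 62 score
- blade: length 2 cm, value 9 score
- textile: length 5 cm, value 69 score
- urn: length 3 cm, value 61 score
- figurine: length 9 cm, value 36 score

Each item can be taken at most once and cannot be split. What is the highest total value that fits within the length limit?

This is a 0/1 knapsack; check combinations near the capacity.
- fossil+blade+textile+urn: length 12+2+5+3=22, value 62+9+69+61=201
- fossil+textile+urn: length 12+5+3=20, value 62+69+61=192
- amulet+blade+textile+urn: length 13+2+5+3=23, value 53+9+69+61=192
- amulet+textile+urn: length 13+5+3=21, value 53+69+61=183
- amulet+fossil+urn: length 13+12+3=28, value 53+62+61=176
Best: 201 score.

201 score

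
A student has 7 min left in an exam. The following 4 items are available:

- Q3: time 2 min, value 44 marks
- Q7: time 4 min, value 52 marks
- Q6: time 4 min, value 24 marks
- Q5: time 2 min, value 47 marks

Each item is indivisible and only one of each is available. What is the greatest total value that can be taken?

Check high-value combinations within 7 min:
- Q7+Q5: time 4+2=6, value 52+47=99
- Q3+Q7: time 2+4=6, value 44+52=96
- Q3+Q5: time 2+2=4, value 44+47=91
- Q6+Q5: time 4+2=6, value 24+47=71
Best: 99 marks.

99 marks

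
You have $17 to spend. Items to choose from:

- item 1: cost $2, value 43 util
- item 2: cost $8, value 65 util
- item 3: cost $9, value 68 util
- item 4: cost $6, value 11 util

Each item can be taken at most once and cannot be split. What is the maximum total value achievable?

Check high-value combinations within $17:
- item 2+item 3: cost 8+9=17, value 65+68=133
- item 1+item 3+item 4: cost 2+9+6=17, value 43+68+11=122
- item 1+item 2+item 4: cost 2+8+6=16, value 43+65+11=119
Best: 133 util.

133 util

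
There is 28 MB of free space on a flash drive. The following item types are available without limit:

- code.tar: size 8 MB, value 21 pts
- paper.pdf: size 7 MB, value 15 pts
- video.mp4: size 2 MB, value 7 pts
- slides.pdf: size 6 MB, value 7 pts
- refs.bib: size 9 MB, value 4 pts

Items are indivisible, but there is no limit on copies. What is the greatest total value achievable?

98 pts

Best value-per-unit is video.mp4 at 7/2, and filling with it alone uses size 14×2=28. No mix of the others beats 14×7 = 98.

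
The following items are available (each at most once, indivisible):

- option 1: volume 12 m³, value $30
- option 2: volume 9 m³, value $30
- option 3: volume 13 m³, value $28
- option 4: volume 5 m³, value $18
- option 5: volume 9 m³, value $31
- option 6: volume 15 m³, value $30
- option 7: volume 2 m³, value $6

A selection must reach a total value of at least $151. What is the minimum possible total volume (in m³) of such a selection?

Subsets with value ≥ 151, sorted by total volume:
- option 1+option 2+option 3+option 5+option 6+option 7: volume 60, value 155
- option 1+option 2+option 3+option 4+option 5+option 6: volume 63, value 167
- option 1+option 2+option 3+option 4+option 5+option 6+option 7: volume 65, value 173
Minimum volume: 60 m³.

60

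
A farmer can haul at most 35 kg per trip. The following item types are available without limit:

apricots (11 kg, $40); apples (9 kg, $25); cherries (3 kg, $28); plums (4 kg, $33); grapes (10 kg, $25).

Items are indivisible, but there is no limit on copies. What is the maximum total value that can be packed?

Best value-per-unit is cherries at 28/3; filling with it alone gives 11×28 = 308.
Optimal mix: 9×cherries + 2×plums → weight 35, value 318.

$318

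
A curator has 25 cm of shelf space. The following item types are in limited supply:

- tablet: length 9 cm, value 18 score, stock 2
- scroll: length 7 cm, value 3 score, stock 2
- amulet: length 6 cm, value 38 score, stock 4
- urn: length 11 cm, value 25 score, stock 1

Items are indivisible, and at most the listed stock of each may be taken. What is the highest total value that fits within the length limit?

152 score

Best selections within length 25 and stock limits:
- 4×amulet: length 24, value 152
- 1×scroll + 3×amulet: length 25, value 117
- 3×amulet: length 18, value 114
Best: 152 score.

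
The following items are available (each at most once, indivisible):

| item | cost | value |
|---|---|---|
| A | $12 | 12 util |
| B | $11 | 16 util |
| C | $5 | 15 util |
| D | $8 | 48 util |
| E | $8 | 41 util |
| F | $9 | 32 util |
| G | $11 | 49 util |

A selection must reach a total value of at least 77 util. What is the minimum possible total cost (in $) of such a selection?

Subsets with value ≥ 77, sorted by total cost:
- D+E: cost 16, value 89
- D+F: cost 17, value 80
Minimum cost: 16 $.

16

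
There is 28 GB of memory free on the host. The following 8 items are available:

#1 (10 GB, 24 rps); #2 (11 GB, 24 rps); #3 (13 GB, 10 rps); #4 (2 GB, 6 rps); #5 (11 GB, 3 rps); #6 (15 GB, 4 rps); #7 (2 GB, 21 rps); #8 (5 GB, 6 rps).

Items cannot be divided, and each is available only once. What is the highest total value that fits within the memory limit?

75 rps

Check high-value combinations within 28 GB:
- #1+#2+#4+#7: memory 10+11+2+2=25, value 24+24+6+21=75
- #1+#2+#7+#8: memory 10+11+2+5=28, value 24+24+21+6=75
- #1+#2+#7: memory 10+11+2=23, value 24+24+21=69
- #1+#3+#4+#7: memory 10+13+2+2=27, value 24+10+6+21=61
Best: 75 rps.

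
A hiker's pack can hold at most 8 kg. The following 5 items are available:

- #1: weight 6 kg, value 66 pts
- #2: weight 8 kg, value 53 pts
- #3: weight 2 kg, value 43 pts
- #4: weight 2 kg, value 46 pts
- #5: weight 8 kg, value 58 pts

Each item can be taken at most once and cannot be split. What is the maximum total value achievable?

Check high-value combinations within 8 kg:
- #1+#4: weight 6+2=8, value 66+46=112
- #1+#3: weight 6+2=8, value 66+43=109
- #3+#4: weight 2+2=4, value 43+46=89
- #1: weight 6, value 66
Best: 112 pts.

112 pts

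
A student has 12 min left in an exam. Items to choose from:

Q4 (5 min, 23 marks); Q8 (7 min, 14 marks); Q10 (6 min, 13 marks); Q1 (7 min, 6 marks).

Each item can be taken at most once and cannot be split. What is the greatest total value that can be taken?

This is a 0/1 knapsack; check combinations near the capacity.
- Q4+Q8: time 5+7=12, value 23+14=37
- Q4+Q10: time 5+6=11, value 23+13=36
- Q4+Q1: time 5+7=12, value 23+6=29
- Q4: time 5, value 23
Best: 37 marks.

37 marks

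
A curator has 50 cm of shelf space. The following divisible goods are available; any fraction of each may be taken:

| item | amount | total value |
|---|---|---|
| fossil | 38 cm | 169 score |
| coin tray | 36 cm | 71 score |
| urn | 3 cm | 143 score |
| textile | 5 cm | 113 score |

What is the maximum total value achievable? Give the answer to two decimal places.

432.89

Take in order of value per unit:
- urn (143/3 per unit): all 3 → value 143, running total 143.00
- textile (113/5 per unit): all 5 → value 113, running total 256.00
- fossil (169/38 per unit): all 38 → value 169, running total 425.00
- coin tray (71/36 per unit): 4 of 36 → value 4×71/36 = 7.8889, running total 432.89
Total 432.89.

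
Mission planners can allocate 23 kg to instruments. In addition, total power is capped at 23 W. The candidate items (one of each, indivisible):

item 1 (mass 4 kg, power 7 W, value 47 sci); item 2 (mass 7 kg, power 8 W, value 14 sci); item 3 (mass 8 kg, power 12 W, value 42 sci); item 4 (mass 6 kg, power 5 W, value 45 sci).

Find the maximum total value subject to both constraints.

Feasible sets respecting both limits:
- item 1+item 2+item 4: mass 17, power 20, value 106
- item 1+item 4: mass 10, power 12, value 92
- item 1+item 3: mass 12, power 19, value 89
- item 3+item 4: mass 14, power 17, value 87
Best: 106 sci.

106 sci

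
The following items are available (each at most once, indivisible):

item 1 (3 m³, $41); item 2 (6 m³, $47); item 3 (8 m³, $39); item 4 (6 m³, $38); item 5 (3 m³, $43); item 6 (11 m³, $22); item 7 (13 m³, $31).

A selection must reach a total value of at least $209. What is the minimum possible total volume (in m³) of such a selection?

37

Subsets with value ≥ 209, sorted by total volume:
- item 1+item 2+item 3+item 4+item 5+item 6: volume 37, value 230
- item 1+item 2+item 3+item 4+item 5+item 7: volume 39, value 239
- item 1+item 2+item 4+item 5+item 6+item 7: volume 42, value 222
Minimum volume: 37 m³.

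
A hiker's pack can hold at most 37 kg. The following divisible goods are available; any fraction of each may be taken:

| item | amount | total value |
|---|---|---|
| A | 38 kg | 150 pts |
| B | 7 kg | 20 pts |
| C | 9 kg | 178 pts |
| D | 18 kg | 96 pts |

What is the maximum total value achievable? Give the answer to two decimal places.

313.47

Take in order of value per unit:
- C (178/9 per unit): all 9 → value 178, running total 178.00
- D (96/18 per unit): all 18 → value 96, running total 274.00
- A (150/38 per unit): 10 of 38 → value 10×150/38 = 39.4737, running total 313.47
Total 313.47.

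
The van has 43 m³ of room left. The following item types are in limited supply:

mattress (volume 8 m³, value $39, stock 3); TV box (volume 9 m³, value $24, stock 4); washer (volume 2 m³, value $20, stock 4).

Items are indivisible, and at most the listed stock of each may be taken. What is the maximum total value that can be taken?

$221

Top feasible selections:
- 3×mattress + 1×TV box + 4×washer: volume 41, value 221
- 2×mattress + 2×TV box + 4×washer: volume 42, value 206
- 3×mattress + 1×TV box + 3×washer: volume 39, value 201
- 3×mattress + 4×washer: volume 32, value 197
Best: $221.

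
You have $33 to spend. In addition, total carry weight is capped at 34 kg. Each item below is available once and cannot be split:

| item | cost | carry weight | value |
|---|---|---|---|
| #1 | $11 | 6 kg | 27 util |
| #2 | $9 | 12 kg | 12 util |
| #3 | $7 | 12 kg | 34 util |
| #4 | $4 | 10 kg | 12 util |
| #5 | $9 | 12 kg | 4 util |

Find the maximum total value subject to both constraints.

Feasible sets respecting both limits:
- #1+#2+#3: cost 27, carry weight 30, value 73
- #1+#3+#4: cost 22, carry weight 28, value 73
- #1+#3+#5: cost 27, carry weight 30, value 65
Best: 73 util.

73 util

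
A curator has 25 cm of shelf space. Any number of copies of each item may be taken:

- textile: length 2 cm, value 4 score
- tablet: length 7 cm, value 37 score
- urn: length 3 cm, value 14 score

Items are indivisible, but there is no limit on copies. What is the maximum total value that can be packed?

125 score

Best value-per-unit is tablet at 37/7; filling with it alone gives 3×37 = 111.
Optimal mix: 3×tablet + 1×urn → length 24, value 125.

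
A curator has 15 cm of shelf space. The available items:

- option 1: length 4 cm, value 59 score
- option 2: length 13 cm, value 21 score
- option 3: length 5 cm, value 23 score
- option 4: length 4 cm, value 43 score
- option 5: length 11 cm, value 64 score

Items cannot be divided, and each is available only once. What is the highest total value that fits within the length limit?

This is a 0/1 knapsack; check combinations near the capacity.
- option 1+option 3+option 4: length 4+5+4=13, value 59+23+43=125
- option 1+option 5: length 4+11=15, value 59+64=123
- option 4+option 5: length 4+11=15, value 43+64=107
Best: 125 score.

125 score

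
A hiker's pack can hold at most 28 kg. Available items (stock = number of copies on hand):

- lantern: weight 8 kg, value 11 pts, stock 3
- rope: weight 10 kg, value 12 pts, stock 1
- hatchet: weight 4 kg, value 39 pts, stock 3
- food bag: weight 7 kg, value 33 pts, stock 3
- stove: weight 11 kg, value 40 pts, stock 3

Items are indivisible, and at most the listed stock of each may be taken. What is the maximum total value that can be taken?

Top feasible selections:
- 3×hatchet + 2×food bag: weight 26, value 183
- 1×lantern + 3×hatchet + 1×food bag: weight 27, value 161
- 3×hatchet + 1×stove: weight 23, value 157
- 2×hatchet + 1×food bag + 1×stove: weight 26, value 151
Best: 183 pts.

183 pts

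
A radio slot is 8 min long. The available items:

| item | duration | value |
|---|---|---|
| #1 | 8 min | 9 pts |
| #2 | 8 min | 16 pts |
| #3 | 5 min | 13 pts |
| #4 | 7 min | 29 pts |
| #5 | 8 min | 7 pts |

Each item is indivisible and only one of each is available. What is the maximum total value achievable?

Check high-value combinations within 8 min:
- #4: duration 7, value 29
- #2: duration 8, value 16
- #3: duration 5, value 13
- #1: duration 8, value 9
- #5: duration 8, value 7
Best: 29 pts.

29 pts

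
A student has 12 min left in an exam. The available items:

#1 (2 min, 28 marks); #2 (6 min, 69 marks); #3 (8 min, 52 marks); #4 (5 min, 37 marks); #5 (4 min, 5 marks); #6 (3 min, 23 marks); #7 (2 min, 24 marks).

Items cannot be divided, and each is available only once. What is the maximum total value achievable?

121 marks

This is a 0/1 knapsack; check combinations near the capacity.
- #1+#2+#7: time 2+6+2=10, value 28+69+24=121
- #1+#2+#6: time 2+6+3=11, value 28+69+23=120
- #2+#6+#7: time 6+3+2=11, value 69+23+24=116
Best: 121 marks.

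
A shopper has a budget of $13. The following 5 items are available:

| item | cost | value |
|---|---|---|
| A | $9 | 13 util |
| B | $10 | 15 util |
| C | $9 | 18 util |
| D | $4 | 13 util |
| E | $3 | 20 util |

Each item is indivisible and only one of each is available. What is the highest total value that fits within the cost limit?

Check high-value combinations within $13:
- C+E: cost 9+3=12, value 18+20=38
- B+E: cost 10+3=13, value 15+20=35
- D+E: cost 4+3=7, value 13+20=33
- A+E: cost 9+3=12, value 13+20=33
Best: 38 util.

38 util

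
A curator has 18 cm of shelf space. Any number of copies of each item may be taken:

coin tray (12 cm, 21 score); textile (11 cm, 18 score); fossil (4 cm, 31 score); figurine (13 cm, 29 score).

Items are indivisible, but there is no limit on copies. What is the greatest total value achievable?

124 score

Best value-per-unit is fossil at 31/4, and filling with it alone uses length 4×4=16. No mix of the others beats 4×31 = 124.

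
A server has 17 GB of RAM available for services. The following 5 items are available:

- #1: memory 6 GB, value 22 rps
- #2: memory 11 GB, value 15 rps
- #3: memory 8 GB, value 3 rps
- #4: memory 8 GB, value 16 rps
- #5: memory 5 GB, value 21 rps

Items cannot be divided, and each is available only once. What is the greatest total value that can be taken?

43 rps

This is a 0/1 knapsack; check combinations near the capacity.
- #1+#5: memory 6+5=11, value 22+21=43
- #1+#4: memory 6+8=14, value 22+16=38
- #4+#5: memory 8+5=13, value 16+21=37
- #1+#2: memory 6+11=17, value 22+15=37
- #2+#5: memory 11+5=16, value 15+21=36
Best: 43 rps.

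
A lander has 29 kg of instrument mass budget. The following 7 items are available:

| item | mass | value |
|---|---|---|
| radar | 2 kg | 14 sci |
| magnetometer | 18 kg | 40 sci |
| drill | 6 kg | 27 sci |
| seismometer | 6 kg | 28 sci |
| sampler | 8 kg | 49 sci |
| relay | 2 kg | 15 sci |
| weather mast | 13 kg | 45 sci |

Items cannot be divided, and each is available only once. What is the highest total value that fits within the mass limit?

Check high-value combinations within 29 kg:
- seismometer+sampler+relay+weather mast: mass 6+8+2+13=29, value 28+49+15+45=137
- radar+seismometer+sampler+weather mast: mass 2+6+8+13=29, value 14+28+49+45=136
- drill+sampler+relay+weather mast: mass 6+8+2+13=29, value 27+49+15+45=136
- radar+drill+sampler+weather mast: mass 2+6+8+13=29, value 14+27+49+45=135
Best: 137 sci.

137 sci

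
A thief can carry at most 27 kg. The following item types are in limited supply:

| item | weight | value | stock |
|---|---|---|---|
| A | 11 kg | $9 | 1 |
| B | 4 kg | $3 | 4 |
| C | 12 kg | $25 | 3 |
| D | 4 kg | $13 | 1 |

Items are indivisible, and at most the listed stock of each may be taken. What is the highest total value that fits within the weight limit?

$50

Best selections within weight 27 and stock limits:
- 2×C: weight 24, value 50
- 1×A + 1×C + 1×D: weight 27, value 47
Best: $50.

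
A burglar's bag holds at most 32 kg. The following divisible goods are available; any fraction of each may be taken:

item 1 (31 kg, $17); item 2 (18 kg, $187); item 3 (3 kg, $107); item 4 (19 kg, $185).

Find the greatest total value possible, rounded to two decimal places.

Take in order of value per unit:
- item 3 (107/3 per unit): all 3 → value 107, running total 107.00
- item 2 (187/18 per unit): all 18 → value 187, running total 294.00
- item 4 (185/19 per unit): 11 of 19 → value 11×185/19 = 107.1053, running total 401.11
Total 401.11.

401.11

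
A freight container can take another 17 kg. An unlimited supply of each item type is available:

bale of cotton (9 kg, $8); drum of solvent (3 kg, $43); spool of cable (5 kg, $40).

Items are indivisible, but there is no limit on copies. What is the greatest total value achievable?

$215

Best value-per-unit is drum of solvent at 43/3, and filling with it alone uses weight 5×3=15. No mix of the others beats 5×43 = 215.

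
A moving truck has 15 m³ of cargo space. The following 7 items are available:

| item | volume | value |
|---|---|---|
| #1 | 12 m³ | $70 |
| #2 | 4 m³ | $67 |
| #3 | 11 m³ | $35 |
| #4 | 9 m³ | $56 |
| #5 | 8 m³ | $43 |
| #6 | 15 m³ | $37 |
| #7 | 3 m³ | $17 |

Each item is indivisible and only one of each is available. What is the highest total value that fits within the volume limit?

Check high-value combinations within 15 m³:
- #2+#5+#7: volume 4+8+3=15, value 67+43+17=127
- #2+#4: volume 4+9=13, value 67+56=123
- #2+#5: volume 4+8=12, value 67+43=110
Best: $127.

$127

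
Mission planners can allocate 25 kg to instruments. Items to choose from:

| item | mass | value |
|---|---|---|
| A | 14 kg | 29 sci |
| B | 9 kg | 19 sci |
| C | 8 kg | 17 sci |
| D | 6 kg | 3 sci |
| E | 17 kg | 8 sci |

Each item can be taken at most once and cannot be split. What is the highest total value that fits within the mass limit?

48 sci

Check high-value combinations within 25 kg:
- A+B: mass 14+9=23, value 29+19=48
- A+C: mass 14+8=22, value 29+17=46
- B+C+D: mass 9+8+6=23, value 19+17+3=39
- B+C: mass 9+8=17, value 19+17=36
Best: 48 sci.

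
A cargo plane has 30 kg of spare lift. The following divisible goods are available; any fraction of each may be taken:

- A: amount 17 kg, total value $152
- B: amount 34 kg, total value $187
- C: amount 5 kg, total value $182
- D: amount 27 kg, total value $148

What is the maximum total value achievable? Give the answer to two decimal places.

378.00

Take in order of value per unit:
- C (182/5 per unit): all 5 → value 182, running total 182.00
- A (152/17 per unit): all 17 → value 152, running total 334.00
- B (187/34 per unit): 8 of 34 → value 8×187/34 = 44.0000, running total 378.00
Total 378.00.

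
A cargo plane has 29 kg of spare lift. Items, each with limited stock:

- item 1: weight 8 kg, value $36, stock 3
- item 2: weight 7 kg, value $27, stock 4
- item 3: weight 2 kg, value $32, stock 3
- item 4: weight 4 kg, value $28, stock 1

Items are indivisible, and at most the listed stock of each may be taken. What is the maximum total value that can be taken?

$196

Best selections within weight 29 and stock limits:
- 2×item 1 + 3×item 3 + 1×item 4: weight 26, value 196
- 2×item 1 + 1×item 2 + 3×item 3: weight 29, value 195
Best: $196.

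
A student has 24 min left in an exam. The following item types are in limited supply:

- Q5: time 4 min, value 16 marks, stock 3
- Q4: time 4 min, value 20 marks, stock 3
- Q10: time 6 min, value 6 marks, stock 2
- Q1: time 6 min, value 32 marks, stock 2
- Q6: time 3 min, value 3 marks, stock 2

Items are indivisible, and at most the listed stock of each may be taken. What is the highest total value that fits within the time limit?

124 marks

Best selections within time 24 and stock limits:
- 3×Q4 + 2×Q1: time 24, value 124
- 1×Q5 + 2×Q4 + 2×Q1: time 24, value 120
- 2×Q5 + 1×Q4 + 2×Q1: time 24, value 116
- 3×Q5 + 2×Q1: time 24, value 112
Best: 124 marks.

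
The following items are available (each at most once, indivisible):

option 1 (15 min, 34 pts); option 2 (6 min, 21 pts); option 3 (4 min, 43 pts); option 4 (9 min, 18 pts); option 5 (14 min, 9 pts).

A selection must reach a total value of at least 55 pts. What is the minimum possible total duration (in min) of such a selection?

Subsets with value ≥ 55, sorted by total duration:
- option 2+option 3: duration 10, value 64
- option 3+option 4: duration 13, value 61
- option 2+option 3+option 4: duration 19, value 82
- option 1+option 3: duration 19, value 77
Minimum duration: 10 min.

10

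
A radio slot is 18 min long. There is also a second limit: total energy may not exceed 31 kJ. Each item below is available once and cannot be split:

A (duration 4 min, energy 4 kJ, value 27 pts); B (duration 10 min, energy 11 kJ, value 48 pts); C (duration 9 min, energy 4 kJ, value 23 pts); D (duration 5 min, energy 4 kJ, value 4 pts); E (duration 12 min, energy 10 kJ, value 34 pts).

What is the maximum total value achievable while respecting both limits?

Feasible sets respecting both limits:
- A+B: duration 14, energy 15, value 75
- A+E: duration 16, energy 14, value 61
- A+C+D: duration 18, energy 12, value 54
Best: 75 pts.

75 pts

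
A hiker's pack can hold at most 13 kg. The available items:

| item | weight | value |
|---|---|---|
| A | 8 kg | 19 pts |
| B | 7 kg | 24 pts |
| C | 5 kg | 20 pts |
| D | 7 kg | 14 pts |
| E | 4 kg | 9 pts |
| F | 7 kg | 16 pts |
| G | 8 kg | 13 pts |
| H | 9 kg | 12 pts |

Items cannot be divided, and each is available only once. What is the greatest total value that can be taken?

44 pts

This is a 0/1 knapsack; check combinations near the capacity.
- B+C: weight 7+5=12, value 24+20=44
- A+C: weight 8+5=13, value 19+20=39
- C+F: weight 5+7=12, value 20+16=36
- C+D: weight 5+7=12, value 20+14=34
Best: 44 pts.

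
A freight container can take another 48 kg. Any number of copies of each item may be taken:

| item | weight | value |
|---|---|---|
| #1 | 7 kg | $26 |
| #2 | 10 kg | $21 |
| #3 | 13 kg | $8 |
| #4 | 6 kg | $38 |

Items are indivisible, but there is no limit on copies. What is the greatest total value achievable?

Best value-per-unit is #4 at 38/6, and filling with it alone uses weight 8×6=48. No mix of the others beats 8×38 = 304.

$304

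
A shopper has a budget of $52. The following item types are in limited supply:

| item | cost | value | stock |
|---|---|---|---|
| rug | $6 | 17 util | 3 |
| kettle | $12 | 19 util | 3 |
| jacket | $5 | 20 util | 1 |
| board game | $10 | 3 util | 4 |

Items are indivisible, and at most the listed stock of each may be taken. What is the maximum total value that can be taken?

Best selections within cost 52 and stock limits:
- 3×rug + 2×kettle + 1×jacket: cost 47, value 109
- 2×rug + 2×kettle + 1×jacket + 1×board game: cost 51, value 95
- 1×rug + 3×kettle + 1×jacket: cost 47, value 94
- 3×rug + 1×kettle + 1×jacket + 1×board game: cost 45, value 93
Best: 109 util.

109 util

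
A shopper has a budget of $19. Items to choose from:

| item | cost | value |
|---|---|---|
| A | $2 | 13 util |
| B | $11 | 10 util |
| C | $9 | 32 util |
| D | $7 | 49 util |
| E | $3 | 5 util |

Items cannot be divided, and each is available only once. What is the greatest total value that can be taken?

This is a 0/1 knapsack; check combinations near the capacity.
- A+C+D: cost 2+9+7=18, value 13+32+49=94
- C+D+E: cost 9+7+3=19, value 32+49+5=86
- C+D: cost 9+7=16, value 32+49=81
- A+D+E: cost 2+7+3=12, value 13+49+5=67
Best: 94 util.

94 util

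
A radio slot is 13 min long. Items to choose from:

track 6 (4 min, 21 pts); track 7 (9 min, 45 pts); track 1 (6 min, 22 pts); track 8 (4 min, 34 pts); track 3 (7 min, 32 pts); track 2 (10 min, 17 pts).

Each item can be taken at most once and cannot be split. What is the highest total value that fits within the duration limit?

79 pts

Check high-value combinations within 13 min:
- track 7+track 8: duration 9+4=13, value 45+34=79
- track 8+track 3: duration 4+7=11, value 34+32=66
- track 6+track 7: duration 4+9=13, value 21+45=66
- track 1+track 8: duration 6+4=10, value 22+34=56
Best: 79 pts.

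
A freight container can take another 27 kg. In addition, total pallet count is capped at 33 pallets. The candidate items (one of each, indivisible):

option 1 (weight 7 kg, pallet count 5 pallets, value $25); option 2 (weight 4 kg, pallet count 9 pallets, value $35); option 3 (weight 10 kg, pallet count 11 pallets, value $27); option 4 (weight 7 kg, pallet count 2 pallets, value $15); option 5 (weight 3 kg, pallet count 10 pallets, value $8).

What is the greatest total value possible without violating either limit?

Feasible sets respecting both limits:
- option 1+option 2+option 3: weight 21, pallet count 25, value 87
- option 2+option 3+option 4+option 5: weight 24, pallet count 32, value 85
- option 1+option 2+option 4+option 5: weight 21, pallet count 26, value 83
- option 2+option 3+option 4: weight 21, pallet count 22, value 77
Best: $87.

$87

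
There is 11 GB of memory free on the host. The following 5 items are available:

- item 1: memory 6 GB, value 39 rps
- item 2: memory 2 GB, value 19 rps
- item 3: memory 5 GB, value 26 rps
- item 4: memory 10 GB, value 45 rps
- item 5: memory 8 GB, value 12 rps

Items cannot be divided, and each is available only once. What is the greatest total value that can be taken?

65 rps

Check high-value combinations within 11 GB:
- item 1+item 3: memory 6+5=11, value 39+26=65
- item 1+item 2: memory 6+2=8, value 39+19=58
- item 2+item 3: memory 2+5=7, value 19+26=45
- item 4: memory 10, value 45
- item 1: memory 6, value 39
Best: 65 rps.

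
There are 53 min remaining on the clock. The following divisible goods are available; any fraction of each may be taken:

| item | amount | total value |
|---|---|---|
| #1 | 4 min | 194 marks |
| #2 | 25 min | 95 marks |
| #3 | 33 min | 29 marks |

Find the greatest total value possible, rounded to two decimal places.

310.09

Take in order of value per unit:
- #1 (194/4 per unit): all 4 → value 194, running total 194.00
- #2 (95/25 per unit): all 25 → value 95, running total 289.00
- #3 (29/33 per unit): 24 of 33 → value 24×29/33 = 21.0909, running total 310.09
Total 310.09.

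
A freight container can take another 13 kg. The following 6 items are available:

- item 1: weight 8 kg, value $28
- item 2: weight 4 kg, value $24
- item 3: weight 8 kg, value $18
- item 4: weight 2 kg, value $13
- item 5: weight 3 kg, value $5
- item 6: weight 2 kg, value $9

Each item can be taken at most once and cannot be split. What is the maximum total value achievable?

Check high-value combinations within 13 kg:
- item 1+item 2: weight 8+4=12, value 28+24=52
- item 2+item 4+item 5+item 6: weight 4+2+3+2=11, value 24+13+5+9=51
- item 1+item 4+item 6: weight 8+2+2=12, value 28+13+9=50
- item 2+item 4+item 6: weight 4+2+2=8, value 24+13+9=46
Best: $52.

$52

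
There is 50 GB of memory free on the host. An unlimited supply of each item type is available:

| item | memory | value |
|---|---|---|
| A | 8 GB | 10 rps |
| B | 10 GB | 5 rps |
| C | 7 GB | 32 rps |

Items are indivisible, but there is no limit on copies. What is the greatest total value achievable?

224 rps

Best value-per-unit is C at 32/7, and filling with it alone uses memory 7×7=49. No mix of the others beats 7×32 = 224.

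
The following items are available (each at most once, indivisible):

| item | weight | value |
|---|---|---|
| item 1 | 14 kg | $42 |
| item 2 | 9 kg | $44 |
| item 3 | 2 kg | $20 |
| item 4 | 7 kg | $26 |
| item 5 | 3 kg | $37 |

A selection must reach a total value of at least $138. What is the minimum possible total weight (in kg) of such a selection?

28

Subsets with value ≥ 138, sorted by total weight:
- item 1+item 2+item 3+item 5: weight 28, value 143
- item 1+item 2+item 4+item 5: weight 33, value 149
- item 1+item 2+item 3+item 4+item 5: weight 35, value 169
Minimum weight: 28 kg.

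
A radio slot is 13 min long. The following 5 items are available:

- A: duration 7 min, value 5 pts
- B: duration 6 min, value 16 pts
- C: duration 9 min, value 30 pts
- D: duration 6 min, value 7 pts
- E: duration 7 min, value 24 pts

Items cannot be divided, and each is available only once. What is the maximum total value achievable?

Check high-value combinations within 13 min:
- B+E: duration 6+7=13, value 16+24=40
- D+E: duration 6+7=13, value 7+24=31
- C: duration 9, value 30
- E: duration 7, value 24
Best: 40 pts.

40 pts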